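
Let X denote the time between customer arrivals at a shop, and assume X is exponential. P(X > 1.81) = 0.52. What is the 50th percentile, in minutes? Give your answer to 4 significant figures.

1.919

e^(−λ·1.81) = 0.52 ⇒ λ = −ln(0.52)/1.81 = 0.361285.
50th percentile: 1 − e^(−λt) = 0.5, t = −ln(0.5)/λ = 1.91856 minutes.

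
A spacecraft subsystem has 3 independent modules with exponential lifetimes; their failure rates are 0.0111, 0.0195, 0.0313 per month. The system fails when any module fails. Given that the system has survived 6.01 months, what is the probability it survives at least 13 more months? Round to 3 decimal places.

0.447

Time to first failure ~ Exp(Σλ) with Σλ = 0.0619.
By memorylessness, P(T > 6.01+13 | T > 6.01) = P(T > 13) = e^(−0.0619·13) ≈ 0.447.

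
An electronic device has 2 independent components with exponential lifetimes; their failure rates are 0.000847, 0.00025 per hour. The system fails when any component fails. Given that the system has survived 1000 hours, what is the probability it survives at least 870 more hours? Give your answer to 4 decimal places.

0.3850

Time to first failure ~ Exp(Σλ) with Σλ = 0.001097.
By memorylessness, P(T > 1000+870 | T > 1000) = P(T > 870) = e^(−0.001097·870) ≈ 0.3850.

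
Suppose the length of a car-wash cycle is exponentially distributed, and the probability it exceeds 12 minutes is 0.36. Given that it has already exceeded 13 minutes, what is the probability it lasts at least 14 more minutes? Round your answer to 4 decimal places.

From e^(−λ·12) = 0.36, λ = −ln(0.36)/12 = 0.0851376.
Memoryless: P(X > 13+14 | X > 13) = P(X > 14) = e^(−0.0851376·14) ≈ 0.3036.

0.3036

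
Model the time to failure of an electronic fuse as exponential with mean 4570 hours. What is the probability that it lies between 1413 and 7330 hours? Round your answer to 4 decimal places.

0.5329

The rate is λ = 1/4570 = 0.000218818 per hour.
P(1413 < X < 7330) = e^(−λ·1413) − e^(−λ·7330) = 0.73404 − 0.20110 ≈ 0.5329.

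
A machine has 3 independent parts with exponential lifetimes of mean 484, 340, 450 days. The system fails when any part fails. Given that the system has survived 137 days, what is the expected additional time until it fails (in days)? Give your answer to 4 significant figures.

First-failure rate Σλ = 1/484 + 1/340 + 1/450 = 0.00722951.
By memorylessness the expected residual is 1/Σλ = 138.322 days, regardless of the 137 already elapsed.

138.3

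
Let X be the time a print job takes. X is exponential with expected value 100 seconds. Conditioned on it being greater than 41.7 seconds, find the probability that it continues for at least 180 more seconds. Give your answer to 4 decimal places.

0.1653

The rate is λ = 1/100 = 0.01 per second.
P(X > s+t | X > s) = e^(−λ(s+t))/e^(−λs) = e^(−λt), independent of s = 41.7.
P(X > 180) = e^(−1.8) ≈ 0.1653.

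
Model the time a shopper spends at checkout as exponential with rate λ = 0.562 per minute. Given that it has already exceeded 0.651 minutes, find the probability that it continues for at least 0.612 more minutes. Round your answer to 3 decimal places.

The exponential is memoryless, so the remaining time is again Exp(λ): the condition X > 0.651 is irrelevant.
P(X > 0.612) = e^(−0.34394) ≈ 0.709.

0.709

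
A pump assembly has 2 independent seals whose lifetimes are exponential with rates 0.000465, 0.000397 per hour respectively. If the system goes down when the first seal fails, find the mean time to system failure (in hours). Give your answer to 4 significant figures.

The time to first failure is exponential with rate Σλ = 0.000465 + 0.000397 = 0.000862.
E[min] = 1/Σλ = 1/0.000862 = 1160.09 hours.

1160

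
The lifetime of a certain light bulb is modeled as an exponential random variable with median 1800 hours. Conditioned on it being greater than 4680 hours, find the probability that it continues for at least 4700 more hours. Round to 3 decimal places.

0.164

For an exponential, median = ln(2)/λ, so λ = ln 2 / 1800 = 0.000385082 per hour.
By the memoryless property, P(X > 4680+4700 | X > 4680) = P(X > 4700).
P(X > 4700) = e^(−1.8099) ≈ 0.164.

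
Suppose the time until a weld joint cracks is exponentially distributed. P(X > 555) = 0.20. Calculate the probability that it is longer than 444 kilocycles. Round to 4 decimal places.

e^(−λ·555) = 0.20 ⇒ λ = −ln(0.20)/555 = 0.00289989.
P(X > 444) = e^(−0.00289989·444) = e^(−1.2876) ≈ 0.2759.

0.2759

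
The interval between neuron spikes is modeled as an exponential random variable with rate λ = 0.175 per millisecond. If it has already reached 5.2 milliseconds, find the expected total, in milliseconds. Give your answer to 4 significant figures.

10.91

By memorylessness, E[X | X > 5.2] = 5.2 + 1/λ = 5.2 + 5.71429 = 10.9143 milliseconds.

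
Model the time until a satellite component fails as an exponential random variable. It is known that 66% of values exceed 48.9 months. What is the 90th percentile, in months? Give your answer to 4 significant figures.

e^(−λ·48.9) = 0.66 ⇒ λ = −ln(0.66)/48.9 = 0.00849725.
90th percentile: 1 − e^(−λt) = 0.9, t = −ln(0.1)/λ = 270.98 months.

271.0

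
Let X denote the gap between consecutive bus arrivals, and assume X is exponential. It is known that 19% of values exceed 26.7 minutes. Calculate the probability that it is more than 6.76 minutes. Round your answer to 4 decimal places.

0.6567

e^(−λ·26.7) = 0.19 ⇒ λ = −ln(0.19)/26.7 = 0.0621997.
P(X > 6.76) = e^(−0.0621997·6.76) = e^(−0.42047) ≈ 0.6567.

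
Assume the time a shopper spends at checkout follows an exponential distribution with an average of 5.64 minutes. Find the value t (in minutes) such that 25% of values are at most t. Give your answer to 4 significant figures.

1.623

The rate is λ = 1/5.64 = 0.177305 per minute.
Set 1 − e^(−λt) = 0.25, so t = −ln(0.75)/λ = 0.28768/0.177305 ≈ 1.62253 minutes.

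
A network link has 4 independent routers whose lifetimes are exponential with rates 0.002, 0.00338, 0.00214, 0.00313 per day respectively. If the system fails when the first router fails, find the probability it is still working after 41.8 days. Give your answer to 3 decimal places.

0.641

The time to first failure is exponential with rate Σλ = 0.002 + 0.00338 + 0.00214 + 0.00313 = 0.01065.
P(min > 41.8) = e^(−0.01065·41.8) = e^(−0.44517) ≈ 0.641.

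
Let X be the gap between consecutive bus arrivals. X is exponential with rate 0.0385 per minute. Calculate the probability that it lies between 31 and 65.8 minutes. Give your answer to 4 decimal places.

P(31 < X < 65.8) = e^(−λ·31) − e^(−λ·65.8) = 0.30316 − 0.07940 ≈ 0.2238.

0.2238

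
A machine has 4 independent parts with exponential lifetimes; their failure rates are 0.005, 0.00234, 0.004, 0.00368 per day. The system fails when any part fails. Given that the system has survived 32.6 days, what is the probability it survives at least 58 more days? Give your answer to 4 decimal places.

0.4185

Time to first failure ~ Exp(Σλ) with Σλ = 0.01502.
By memorylessness, P(T > 32.6+58 | T > 32.6) = P(T > 58) = e^(−0.01502·58) ≈ 0.4185.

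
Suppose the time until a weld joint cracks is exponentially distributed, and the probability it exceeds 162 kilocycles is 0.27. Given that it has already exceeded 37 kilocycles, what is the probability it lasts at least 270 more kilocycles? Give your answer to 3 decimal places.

From e^(−λ·162) = 0.27, λ = −ln(0.27)/162 = 0.0080823.
Memoryless: P(X > 37+270 | X > 37) = P(X > 270) = e^(−0.0080823·270) ≈ 0.113.

0.113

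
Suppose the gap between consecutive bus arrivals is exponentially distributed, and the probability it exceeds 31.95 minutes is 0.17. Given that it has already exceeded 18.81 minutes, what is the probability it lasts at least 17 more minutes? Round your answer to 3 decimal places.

From e^(−λ·31.95) = 0.17, λ = −ln(0.17)/31.95 = 0.0554603.
Memoryless: P(X > 18.81+17 | X > 18.81) = P(X > 17) = e^(−0.0554603·17) ≈ 0.390.

0.390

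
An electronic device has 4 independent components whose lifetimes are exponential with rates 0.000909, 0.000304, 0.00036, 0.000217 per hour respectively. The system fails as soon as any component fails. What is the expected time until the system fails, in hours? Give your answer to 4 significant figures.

558.7

The time to first failure is exponential with rate Σλ = 0.000909 + 0.000304 + 0.00036 + 0.000217 = 0.00179.
E[min] = 1/Σλ = 1/0.00179 = 558.659 hours.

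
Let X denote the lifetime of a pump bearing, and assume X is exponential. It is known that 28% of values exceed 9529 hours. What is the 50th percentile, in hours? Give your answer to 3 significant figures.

e^(−λ·9529) = 0.28 ⇒ λ = −ln(0.28)/9529 = 0.000133589.
50th percentile: 1 − e^(−λt) = 0.5, t = −ln(0.5)/λ = 5188.67 hours.

5190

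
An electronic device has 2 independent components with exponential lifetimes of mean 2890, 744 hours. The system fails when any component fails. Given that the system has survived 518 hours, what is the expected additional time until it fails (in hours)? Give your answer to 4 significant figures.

First-failure rate Σλ = 1/2890 + 1/744 = 0.00169011.
By memorylessness the expected residual is 1/Σλ = 591.679 hours, regardless of the 518 already elapsed.

591.7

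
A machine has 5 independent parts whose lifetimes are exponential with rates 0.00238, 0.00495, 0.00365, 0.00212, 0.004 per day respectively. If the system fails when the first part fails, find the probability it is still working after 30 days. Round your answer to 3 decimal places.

The time to first failure is exponential with rate Σλ = 0.00238 + 0.00495 + 0.00365 + 0.00212 + 0.004 = 0.0171.
P(min > 30) = e^(−0.0171·30) = e^(−0.513) ≈ 0.599.

0.599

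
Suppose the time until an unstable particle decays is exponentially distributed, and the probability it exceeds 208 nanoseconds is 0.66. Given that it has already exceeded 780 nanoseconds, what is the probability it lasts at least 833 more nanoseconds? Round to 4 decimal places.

0.1894

From e^(−λ·208) = 0.66, λ = −ln(0.66)/208 = 0.00199767.
Memoryless: P(X > 780+833 | X > 780) = P(X > 833) = e^(−0.00199767·833) ≈ 0.1894.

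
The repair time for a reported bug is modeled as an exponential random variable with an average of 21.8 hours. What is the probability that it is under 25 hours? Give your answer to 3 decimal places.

0.682

The rate is λ = 1/21.8 = 0.0458716 per hour.
P(X ≤ 25) = 1 − e^(−λ·25) = 1 − e^(−1.1468) ≈ 0.682.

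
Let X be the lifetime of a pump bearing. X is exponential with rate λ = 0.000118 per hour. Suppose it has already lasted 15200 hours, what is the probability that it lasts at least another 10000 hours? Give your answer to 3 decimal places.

0.307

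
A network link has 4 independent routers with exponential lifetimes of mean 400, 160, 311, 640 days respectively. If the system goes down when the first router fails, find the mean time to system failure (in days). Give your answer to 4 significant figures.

The first failure time is exponential with rate Σλ_i = 1/400 + 1/160 + 1/311 + 1/640 = 0.0135279 per day.
E[min] = 1/Σλ = 1/0.0135279 = 73.9211 days.

73.92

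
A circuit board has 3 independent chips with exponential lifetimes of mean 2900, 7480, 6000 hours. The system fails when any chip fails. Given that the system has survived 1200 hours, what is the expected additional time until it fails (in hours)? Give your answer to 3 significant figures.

1550

First-failure rate Σλ = 1/2900 + 1/7480 + 1/6000 = 0.000645184.
By memorylessness the expected residual is 1/Σλ = 1549.95 hours, regardless of the 1200 already elapsed.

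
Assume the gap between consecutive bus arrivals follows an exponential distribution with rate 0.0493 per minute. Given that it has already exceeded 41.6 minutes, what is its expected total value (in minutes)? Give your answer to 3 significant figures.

By memorylessness, E[X | X > 41.6] = 41.6 + 1/λ = 41.6 + 20.284 = 61.884 minutes.

61.9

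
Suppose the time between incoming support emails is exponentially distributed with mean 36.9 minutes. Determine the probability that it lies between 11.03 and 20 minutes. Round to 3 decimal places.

0.160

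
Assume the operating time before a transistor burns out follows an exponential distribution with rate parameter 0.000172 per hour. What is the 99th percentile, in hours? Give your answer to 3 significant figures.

Set 1 − e^(−λt) = 0.99, so t = −ln(0.01)/λ = 4.6052/0.000172 ≈ 26774.2 hours.

26800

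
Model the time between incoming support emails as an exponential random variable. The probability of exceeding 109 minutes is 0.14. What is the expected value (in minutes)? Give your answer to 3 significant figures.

e^(−λ·109) = 0.14 ⇒ λ = −ln(0.14)/109 = 0.0180377.
Mean = 1/λ = 55.4393 minutes.

55.4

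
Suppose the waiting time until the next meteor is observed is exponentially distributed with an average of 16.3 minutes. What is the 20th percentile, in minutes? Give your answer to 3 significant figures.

The rate is λ = 1/16.3 = 0.0613497 per minute.
Set 1 − e^(−λt) = 0.2, so t = −ln(0.8)/λ = 0.22314/0.0613497 ≈ 3.63724 minutes.

3.64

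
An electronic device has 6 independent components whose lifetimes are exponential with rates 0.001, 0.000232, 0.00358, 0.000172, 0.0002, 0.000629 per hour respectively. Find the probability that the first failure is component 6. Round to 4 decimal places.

0.1082

The time to first failure is exponential with rate Σλ = 0.001 + 0.000232 + 0.00358 + 0.000172 + 0.0002 + 0.000629 = 0.005813.
P(component 6 first) = λ_6/Σλ = 0.000629/0.005813 ≈ 0.1082.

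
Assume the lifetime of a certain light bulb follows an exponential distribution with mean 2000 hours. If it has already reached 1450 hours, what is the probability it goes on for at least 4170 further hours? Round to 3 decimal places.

The rate is λ = 1/2000 = 0.0005 per hour.
The exponential is memoryless, so the remaining time is again Exp(λ): the condition X > 1450 is irrelevant.
P(X > 4170) = e^(−2.085) ≈ 0.124.

0.124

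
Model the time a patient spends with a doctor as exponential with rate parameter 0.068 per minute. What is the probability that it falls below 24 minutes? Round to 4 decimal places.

P(X ≤ 24) = 1 − e^(−λ·24) = 1 − e^(−1.632) ≈ 0.8045.

0.8045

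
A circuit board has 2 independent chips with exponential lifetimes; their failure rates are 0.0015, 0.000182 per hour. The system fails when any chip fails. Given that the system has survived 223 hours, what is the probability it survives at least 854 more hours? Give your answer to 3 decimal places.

Time to first failure ~ Exp(Σλ) with Σλ = 0.001682.
By memorylessness, P(T > 223+854 | T > 223) = P(T > 854) = e^(−0.001682·854) ≈ 0.238.

0.238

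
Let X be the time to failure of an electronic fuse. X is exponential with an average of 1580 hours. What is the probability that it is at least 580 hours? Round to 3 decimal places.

The rate is λ = 1/1580 = 0.000632911 per hour.
P(X > 580) = e^(−λ·580) = e^(−0.36709) ≈ 0.693.

0.693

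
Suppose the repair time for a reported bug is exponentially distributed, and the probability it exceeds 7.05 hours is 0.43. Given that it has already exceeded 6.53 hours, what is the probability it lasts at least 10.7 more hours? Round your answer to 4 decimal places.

From e^(−λ·7.05) = 0.43, λ = −ln(0.43)/7.05 = 0.119712.
Memoryless: P(X > 6.53+10.7 | X > 6.53) = P(X > 10.7) = e^(−0.119712·10.7) ≈ 0.2778.

0.2778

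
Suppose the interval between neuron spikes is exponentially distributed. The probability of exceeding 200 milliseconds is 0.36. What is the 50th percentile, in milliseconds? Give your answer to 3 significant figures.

136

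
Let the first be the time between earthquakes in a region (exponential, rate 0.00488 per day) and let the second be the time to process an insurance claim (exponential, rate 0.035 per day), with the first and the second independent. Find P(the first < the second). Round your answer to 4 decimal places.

λ_1 = 0.00488, λ_2 = 0.035.
For independent exponentials, P(the first < the second) = λ_1/(λ_1+λ_2) = 0.00488/0.03988 ≈ 0.1224.

0.1224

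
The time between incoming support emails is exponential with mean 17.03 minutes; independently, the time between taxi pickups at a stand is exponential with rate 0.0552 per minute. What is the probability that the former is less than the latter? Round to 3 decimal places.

λ_1 = 1/17.03 = 0.0587199, λ_2 = 0.0552.
For independent exponentials, P(the former < the latter) = λ_1/(λ_1+λ_2) = 0.0587199/0.11392 ≈ 0.515.

0.515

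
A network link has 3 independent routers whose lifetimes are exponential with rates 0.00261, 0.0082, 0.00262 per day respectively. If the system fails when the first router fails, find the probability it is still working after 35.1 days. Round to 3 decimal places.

The time to first failure is exponential with rate Σλ = 0.00261 + 0.0082 + 0.00262 = 0.01343.
P(min > 35.1) = e^(−0.01343·35.1) = e^(−0.47139) ≈ 0.624.

0.624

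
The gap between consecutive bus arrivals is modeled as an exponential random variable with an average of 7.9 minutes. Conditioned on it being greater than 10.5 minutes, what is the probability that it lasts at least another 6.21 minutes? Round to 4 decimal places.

0.4556

The rate is λ = 1/7.9 = 0.126582 per minute.
By the memoryless property, P(X > 10.5+6.21 | X > 10.5) = P(X > 6.21).
P(X > 6.21) = e^(−0.78608) ≈ 0.4556.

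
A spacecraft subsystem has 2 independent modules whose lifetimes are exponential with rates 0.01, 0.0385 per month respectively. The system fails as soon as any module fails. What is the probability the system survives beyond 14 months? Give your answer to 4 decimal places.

The time to first failure is exponential with rate Σλ = 0.01 + 0.0385 = 0.0485.
P(min > 14) = e^(−0.0485·14) = e^(−0.679) ≈ 0.5071.

0.5071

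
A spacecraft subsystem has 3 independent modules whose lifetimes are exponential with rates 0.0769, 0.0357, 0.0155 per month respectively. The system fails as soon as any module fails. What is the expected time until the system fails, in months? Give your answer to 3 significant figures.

The time to first failure is exponential with rate Σλ = 0.0769 + 0.0357 + 0.0155 = 0.1281.
E[min] = 1/Σλ = 1/0.1281 = 7.8064 months.

7.81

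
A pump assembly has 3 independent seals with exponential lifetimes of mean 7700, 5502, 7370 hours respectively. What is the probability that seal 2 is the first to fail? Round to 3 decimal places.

Rates: λ_i = 1/mean_i → 0.00012987, 0.000181752, 0.000135685; Σλ = 0.000447307.
P(seal 2 first) = λ_2/Σλ = 0.000181752/0.000447307 ≈ 0.406.

0.406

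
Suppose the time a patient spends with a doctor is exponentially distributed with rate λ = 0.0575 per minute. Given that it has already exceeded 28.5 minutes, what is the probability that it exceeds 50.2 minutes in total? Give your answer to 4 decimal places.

0.2872

By the memoryless property, P(X > 28.5+21.7 | X > 28.5) = P(X > 21.7).
P(X > 21.7) = e^(−1.2477) ≈ 0.2872.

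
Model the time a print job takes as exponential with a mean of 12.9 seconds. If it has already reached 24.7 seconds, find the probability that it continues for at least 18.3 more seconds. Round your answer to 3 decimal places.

The rate is λ = 1/12.9 = 0.0775194 per second.
The exponential is memoryless, so the remaining time is again Exp(λ): the condition X > 24.7 is irrelevant.
P(X > 18.3) = e^(−1.4186) ≈ 0.242.

0.242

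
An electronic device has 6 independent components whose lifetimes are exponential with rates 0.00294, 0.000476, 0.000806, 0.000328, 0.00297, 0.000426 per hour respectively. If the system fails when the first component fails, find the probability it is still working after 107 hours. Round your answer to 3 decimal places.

0.427

The time to first failure is exponential with rate Σλ = 0.00294 + 0.000476 + 0.000806 + 0.000328 + 0.00297 + 0.000426 = 0.007946.
P(min > 107) = e^(−0.007946·107) = e^(−0.85022) ≈ 0.427.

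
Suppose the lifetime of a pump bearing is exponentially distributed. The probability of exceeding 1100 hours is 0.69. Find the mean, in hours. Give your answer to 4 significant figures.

e^(−λ·1100) = 0.69 ⇒ λ = −ln(0.69)/1100 = 0.000337331.
Mean = 1/λ = 2964.45 hours.

2964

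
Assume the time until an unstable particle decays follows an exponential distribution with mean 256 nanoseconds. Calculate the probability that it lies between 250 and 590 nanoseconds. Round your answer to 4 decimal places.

0.2768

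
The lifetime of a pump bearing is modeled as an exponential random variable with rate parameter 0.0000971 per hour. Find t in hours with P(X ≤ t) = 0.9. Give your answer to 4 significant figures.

23710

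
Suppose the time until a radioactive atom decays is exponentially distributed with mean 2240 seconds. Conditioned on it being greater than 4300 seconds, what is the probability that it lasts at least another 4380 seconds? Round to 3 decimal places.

The rate is λ = 1/2240 = 0.000446429 per second.
P(X > s+t | X > s) = e^(−λ(s+t))/e^(−λs) = e^(−λt), independent of s = 4300.
P(X > 4380) = e^(−1.9554) ≈ 0.142.

0.142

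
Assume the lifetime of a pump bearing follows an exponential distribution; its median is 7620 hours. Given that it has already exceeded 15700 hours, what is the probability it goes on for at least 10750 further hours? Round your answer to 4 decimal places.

For an exponential, median = ln(2)/λ, so λ = ln 2 / 7620 = 0.0000909642 per hour.
P(X > s+t | X > s) = e^(−λ(s+t))/e^(−λs) = e^(−λt), independent of s = 15700.
P(X > 10750) = e^(−0.97787) ≈ 0.3761.

0.3761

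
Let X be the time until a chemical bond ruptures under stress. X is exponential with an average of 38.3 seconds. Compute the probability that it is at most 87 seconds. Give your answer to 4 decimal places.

0.8968

The rate is λ = 1/38.3 = 0.0261097 per second.
P(X ≤ 87) = 1 − e^(−λ·87) = 1 − e^(−2.2715) ≈ 0.8968.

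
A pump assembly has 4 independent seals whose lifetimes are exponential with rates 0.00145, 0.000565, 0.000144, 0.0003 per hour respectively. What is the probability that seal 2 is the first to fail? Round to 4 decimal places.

0.2298

The time to first failure is exponential with rate Σλ = 0.00145 + 0.000565 + 0.000144 + 0.0003 = 0.002459.
P(seal 2 first) = λ_2/Σλ = 0.000565/0.002459 ≈ 0.2298.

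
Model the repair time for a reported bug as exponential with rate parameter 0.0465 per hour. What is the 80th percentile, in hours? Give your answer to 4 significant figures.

34.61

Set 1 − e^(−λt) = 0.8, so t = −ln(0.2)/λ = 1.6094/0.0465 ≈ 34.6116 hours.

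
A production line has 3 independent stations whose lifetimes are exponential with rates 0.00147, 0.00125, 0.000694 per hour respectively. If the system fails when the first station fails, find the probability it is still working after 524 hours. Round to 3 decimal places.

0.167

The time to first failure is exponential with rate Σλ = 0.00147 + 0.00125 + 0.000694 = 0.003414.
P(min > 524) = e^(−0.003414·524) = e^(−1.7889) ≈ 0.167.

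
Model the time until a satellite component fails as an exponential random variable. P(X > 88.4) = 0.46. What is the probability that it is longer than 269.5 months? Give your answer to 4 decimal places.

0.0937

e^(−λ·88.4) = 0.46 ⇒ λ = −ln(0.46)/88.4 = 0.00878426.
P(X > 269.5) = e^(−0.00878426·269.5) = e^(−2.3674) ≈ 0.0937.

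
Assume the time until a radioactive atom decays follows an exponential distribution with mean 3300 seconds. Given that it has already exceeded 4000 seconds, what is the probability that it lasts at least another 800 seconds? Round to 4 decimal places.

0.7847

The rate is λ = 1/3300 = 0.00030303 per second.
The exponential is memoryless, so the remaining time is again Exp(λ): the condition X > 4000 is irrelevant.
P(X > 800) = e^(−0.24242) ≈ 0.7847.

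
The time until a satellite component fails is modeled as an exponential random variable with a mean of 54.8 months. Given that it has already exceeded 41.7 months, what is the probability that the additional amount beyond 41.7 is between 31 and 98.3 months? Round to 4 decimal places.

0.4016

The rate is λ = 1/54.8 = 0.0182482 per month.
Memoryless: the residual past 41.7 is again Exp(λ).
P(31 < residual < 98.3) = e^(−λ·31) − e^(−λ·98.3) = 0.56797 − 0.16633 ≈ 0.4016.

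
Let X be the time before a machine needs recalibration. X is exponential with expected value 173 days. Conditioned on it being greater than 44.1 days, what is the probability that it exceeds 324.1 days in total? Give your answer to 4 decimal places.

The rate is λ = 1/173 = 0.00578035 per day.
P(X > s+t | X > s) = e^(−λ(s+t))/e^(−λs) = e^(−λt), independent of s = 44.1.
P(X > 280) = e^(−1.6185) ≈ 0.1982.

0.1982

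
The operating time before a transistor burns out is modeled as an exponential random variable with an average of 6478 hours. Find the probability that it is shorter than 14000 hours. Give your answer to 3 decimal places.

The rate is λ = 1/6478 = 0.000154369 per hour.
P(X ≤ 14000) = 1 − e^(−λ·14000) = 1 − e^(−2.1612) ≈ 0.885.

0.885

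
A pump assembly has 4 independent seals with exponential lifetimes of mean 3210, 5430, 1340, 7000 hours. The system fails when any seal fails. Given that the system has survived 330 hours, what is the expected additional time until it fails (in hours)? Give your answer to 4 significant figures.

First-failure rate Σλ = 1/3210 + 1/5430 + 1/1340 + 1/7000 = 0.00138481.
By memorylessness the expected residual is 1/Σλ = 722.118 hours, regardless of the 330 already elapsed.

722.1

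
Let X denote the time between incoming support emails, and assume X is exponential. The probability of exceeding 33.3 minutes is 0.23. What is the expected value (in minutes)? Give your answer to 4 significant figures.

22.66

e^(−λ·33.3) = 0.23 ⇒ λ = −ln(0.23)/33.3 = 0.0441344.
Mean = 1/λ = 22.6581 minutes.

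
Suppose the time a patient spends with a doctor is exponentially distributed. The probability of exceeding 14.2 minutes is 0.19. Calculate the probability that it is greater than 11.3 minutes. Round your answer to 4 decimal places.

0.2667

e^(−λ·14.2) = 0.19 ⇒ λ = −ln(0.19)/14.2 = 0.116953.
P(X > 11.3) = e^(−0.116953·11.3) = e^(−1.3216) ≈ 0.2667.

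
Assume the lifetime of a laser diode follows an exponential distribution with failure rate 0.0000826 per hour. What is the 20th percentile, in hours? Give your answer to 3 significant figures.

Set 1 − e^(−λt) = 0.2, so t = −ln(0.8)/λ = 0.22314/0.0000826 ≈ 2701.5 hours.

2700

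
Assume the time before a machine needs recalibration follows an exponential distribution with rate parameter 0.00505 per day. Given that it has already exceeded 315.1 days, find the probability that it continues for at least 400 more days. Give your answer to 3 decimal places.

0.133

By the memoryless property, P(X > 315.1+400 | X > 315.1) = P(X > 400).
P(X > 400) = e^(−2.02) ≈ 0.133.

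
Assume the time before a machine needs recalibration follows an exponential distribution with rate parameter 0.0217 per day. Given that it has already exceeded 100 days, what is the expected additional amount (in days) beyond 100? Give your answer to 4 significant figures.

By memorylessness, the remaining amount past any threshold is again Exp(λ) with mean 1/λ = 46.0829 days.

46.08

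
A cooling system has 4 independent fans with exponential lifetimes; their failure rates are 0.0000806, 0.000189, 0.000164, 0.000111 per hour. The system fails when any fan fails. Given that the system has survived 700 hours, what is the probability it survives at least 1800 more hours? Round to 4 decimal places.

Time to first failure ~ Exp(Σλ) with Σλ = 0.0005446.
By memorylessness, P(T > 700+1800 | T > 700) = P(T > 1800) = e^(−0.0005446·1800) ≈ 0.3752.

0.3752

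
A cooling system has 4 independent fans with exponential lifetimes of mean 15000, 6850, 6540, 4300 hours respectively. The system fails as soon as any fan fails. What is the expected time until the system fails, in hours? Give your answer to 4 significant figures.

The first failure time is exponential with rate Σλ_i = 1/15000 + 1/6850 + 1/6540 + 1/4300 = 0.000598115 per hour.
E[min] = 1/Σλ = 1/0.000598115 = 1671.92 hours.

1672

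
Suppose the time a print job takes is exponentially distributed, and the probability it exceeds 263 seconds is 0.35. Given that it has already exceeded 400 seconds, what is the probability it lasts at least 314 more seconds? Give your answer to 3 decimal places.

From e^(−λ·263) = 0.35, λ = −ln(0.35)/263 = 0.00399172.
Memoryless: P(X > 400+314 | X > 400) = P(X > 314) = e^(−0.00399172·314) ≈ 0.286.

0.286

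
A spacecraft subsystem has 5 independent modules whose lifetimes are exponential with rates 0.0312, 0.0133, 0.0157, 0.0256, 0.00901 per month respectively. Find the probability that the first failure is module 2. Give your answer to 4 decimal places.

0.1403

The time to first failure is exponential with rate Σλ = 0.0312 + 0.0133 + 0.0157 + 0.0256 + 0.00901 = 0.09481.
P(module 2 first) = λ_2/Σλ = 0.0133/0.09481 ≈ 0.1403.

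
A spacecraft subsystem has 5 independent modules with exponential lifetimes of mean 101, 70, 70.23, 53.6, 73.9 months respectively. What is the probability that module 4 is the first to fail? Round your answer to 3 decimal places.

0.264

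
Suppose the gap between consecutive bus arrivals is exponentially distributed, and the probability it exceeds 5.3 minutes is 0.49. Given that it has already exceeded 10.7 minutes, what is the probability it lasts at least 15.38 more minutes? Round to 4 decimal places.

0.1262

From e^(−λ·5.3) = 0.49, λ = −ln(0.49)/5.3 = 0.134594.
Memoryless: P(X > 10.7+15.38 | X > 10.7) = P(X > 15.38) = e^(−0.134594·15.38) ≈ 0.1262.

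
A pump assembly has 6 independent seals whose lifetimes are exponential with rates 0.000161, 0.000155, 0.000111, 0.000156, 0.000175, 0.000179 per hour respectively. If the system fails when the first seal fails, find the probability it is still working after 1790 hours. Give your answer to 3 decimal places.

0.187

The time to first failure is exponential with rate Σλ = 0.000161 + 0.000155 + 0.000111 + 0.000156 + 0.000175 + 0.000179 = 0.000937.
P(min > 1790) = e^(−0.000937·1790) = e^(−1.6772) ≈ 0.187.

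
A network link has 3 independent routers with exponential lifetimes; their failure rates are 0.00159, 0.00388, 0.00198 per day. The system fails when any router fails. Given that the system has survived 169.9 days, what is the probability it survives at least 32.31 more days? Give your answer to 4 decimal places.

Time to first failure ~ Exp(Σλ) with Σλ = 0.00745.
By memorylessness, P(T > 169.9+32.31 | T > 169.9) = P(T > 32.31) = e^(−0.00745·32.31) ≈ 0.7861.

0.7861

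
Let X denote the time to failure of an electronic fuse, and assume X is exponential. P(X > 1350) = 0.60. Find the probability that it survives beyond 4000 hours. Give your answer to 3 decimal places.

e^(−λ·1350) = 0.60 ⇒ λ = −ln(0.60)/1350 = 0.000378389.
P(X > 4000) = e^(−0.000378389·4000) = e^(−1.5136) ≈ 0.220.

0.220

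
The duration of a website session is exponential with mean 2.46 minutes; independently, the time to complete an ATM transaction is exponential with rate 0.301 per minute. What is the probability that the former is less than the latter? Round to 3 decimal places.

λ_1 = 1/2.46 = 0.406504, λ_2 = 0.301.
For independent exponentials, P(the former < the latter) = λ_1/(λ_1+λ_2) = 0.406504/0.707504 ≈ 0.575.

0.575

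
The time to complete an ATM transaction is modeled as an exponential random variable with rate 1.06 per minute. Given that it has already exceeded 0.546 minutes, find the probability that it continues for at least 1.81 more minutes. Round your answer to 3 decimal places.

0.147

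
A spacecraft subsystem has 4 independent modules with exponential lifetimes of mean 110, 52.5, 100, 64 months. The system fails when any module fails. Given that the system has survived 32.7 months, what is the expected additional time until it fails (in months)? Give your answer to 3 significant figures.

18.6

First-failure rate Σλ = 1/110 + 1/52.5 + 1/100 + 1/64 = 0.0537635.
By memorylessness the expected residual is 1/Σλ = 18.6 months, regardless of the 32.7 already elapsed.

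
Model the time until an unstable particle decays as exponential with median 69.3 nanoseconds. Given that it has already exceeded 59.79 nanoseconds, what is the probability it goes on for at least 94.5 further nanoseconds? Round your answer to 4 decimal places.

0.3886

For an exponential, median = ln(2)/λ, so λ = ln 2 / 69.3 = 0.0100021 per nanosecond.
P(X > s+t | X > s) = e^(−λ(s+t))/e^(−λs) = e^(−λt), independent of s = 59.79.
P(X > 94.5) = e^(−0.9452) ≈ 0.3886.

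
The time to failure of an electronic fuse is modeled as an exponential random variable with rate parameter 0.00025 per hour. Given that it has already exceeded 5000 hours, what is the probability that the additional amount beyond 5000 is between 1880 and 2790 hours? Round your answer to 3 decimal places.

0.127

Memoryless: the residual past 5000 is again Exp(λ).
P(1880 < residual < 2790) = e^(−λ·1880) − e^(−λ·2790) = 0.62500 − 0.49783 ≈ 0.127.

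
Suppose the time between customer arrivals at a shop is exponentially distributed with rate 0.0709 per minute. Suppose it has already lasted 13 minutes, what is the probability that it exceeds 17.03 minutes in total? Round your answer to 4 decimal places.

0.7515

By the memoryless property, P(X > 13+4.03 | X > 13) = P(X > 4.03).
P(X > 4.03) = e^(−0.28573) ≈ 0.7515.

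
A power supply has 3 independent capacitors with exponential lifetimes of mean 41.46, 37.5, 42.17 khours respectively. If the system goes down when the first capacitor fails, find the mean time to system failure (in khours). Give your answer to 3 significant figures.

13.4

The first failure time is exponential with rate Σλ_i = 1/41.46 + 1/37.5 + 1/42.17 = 0.0744998 per khour.
E[min] = 1/Σλ = 1/0.0744998 = 13.4228 khours.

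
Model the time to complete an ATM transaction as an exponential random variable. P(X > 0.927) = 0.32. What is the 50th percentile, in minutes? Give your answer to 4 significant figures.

e^(−λ·0.927) = 0.32 ⇒ λ = −ln(0.32)/0.927 = 1.22916.
50th percentile: 1 − e^(−λt) = 0.5, t = −ln(0.5)/λ = 0.563918 minutes.

0.5639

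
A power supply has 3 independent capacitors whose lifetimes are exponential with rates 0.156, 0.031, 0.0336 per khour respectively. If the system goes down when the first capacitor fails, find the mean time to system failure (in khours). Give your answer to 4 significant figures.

The time to first failure is exponential with rate Σλ = 0.156 + 0.031 + 0.0336 = 0.2206.
E[min] = 1/Σλ = 1/0.2206 = 4.53309 khours.

4.533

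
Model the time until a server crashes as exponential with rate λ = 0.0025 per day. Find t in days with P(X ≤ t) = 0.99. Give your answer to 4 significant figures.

Set 1 − e^(−λt) = 0.99, so t = −ln(0.01)/λ = 4.6052/0.0025 ≈ 1842.07 days.

1842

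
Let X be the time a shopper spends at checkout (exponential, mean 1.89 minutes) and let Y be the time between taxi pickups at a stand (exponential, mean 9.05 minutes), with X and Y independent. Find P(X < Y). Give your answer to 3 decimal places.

0.827

λ_1 = 1/1.89 = 0.529101, λ_2 = 1/9.05 = 0.110497.
For independent exponentials, P(X < Y) = λ_1/(λ_1+λ_2) = 0.529101/0.639598 ≈ 0.827.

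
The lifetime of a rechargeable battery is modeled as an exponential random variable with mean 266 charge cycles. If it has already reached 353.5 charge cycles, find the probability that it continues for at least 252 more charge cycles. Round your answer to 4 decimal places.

0.3878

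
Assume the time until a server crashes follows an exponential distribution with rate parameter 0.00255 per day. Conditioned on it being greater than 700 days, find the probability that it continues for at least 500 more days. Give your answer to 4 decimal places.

0.2794

P(X > s+t | X > s) = e^(−λ(s+t))/e^(−λs) = e^(−λt), independent of s = 700.
P(X > 500) = e^(−1.275) ≈ 0.2794.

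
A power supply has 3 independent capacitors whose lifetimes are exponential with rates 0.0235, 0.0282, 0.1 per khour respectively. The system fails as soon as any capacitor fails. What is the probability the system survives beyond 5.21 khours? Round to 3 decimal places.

0.454

The time to first failure is exponential with rate Σλ = 0.0235 + 0.0282 + 0.1 = 0.1517.
P(min > 5.21) = e^(−0.1517·5.21) = e^(−0.79036) ≈ 0.454.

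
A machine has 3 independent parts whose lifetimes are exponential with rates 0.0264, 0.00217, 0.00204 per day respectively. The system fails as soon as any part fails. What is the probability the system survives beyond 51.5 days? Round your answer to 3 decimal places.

0.207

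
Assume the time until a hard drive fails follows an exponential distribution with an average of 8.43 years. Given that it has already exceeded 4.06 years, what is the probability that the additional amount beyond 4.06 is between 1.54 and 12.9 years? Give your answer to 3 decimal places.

The rate is λ = 1/8.43 = 0.118624 per year.
Memoryless: the residual past 4.06 is again Exp(λ).
P(1.54 < residual < 12.9) = e^(−λ·1.54) − e^(−λ·12.9) = 0.83303 − 0.21648 ≈ 0.617.

0.617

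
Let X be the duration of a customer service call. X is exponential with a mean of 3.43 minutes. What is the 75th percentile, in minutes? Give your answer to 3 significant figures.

4.75

The rate is λ = 1/3.43 = 0.291545 per minute.
Set 1 − e^(−λt) = 0.75, so t = −ln(0.25)/λ = 1.3863/0.291545 ≈ 4.75499 minutes.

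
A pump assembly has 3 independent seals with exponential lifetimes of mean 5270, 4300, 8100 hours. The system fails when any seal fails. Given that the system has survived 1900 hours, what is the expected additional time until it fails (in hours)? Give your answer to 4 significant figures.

1832

First-failure rate Σλ = 1/5270 + 1/4300 + 1/8100 = 0.000545768.
By memorylessness the expected residual is 1/Σλ = 1832.28 hours, regardless of the 1900 already elapsed.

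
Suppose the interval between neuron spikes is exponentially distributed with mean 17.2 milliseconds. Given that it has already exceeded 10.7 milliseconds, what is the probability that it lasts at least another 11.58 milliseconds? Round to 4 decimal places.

The rate is λ = 1/17.2 = 0.0581395 per millisecond.
By the memoryless property, P(X > 10.7+11.58 | X > 10.7) = P(X > 11.58).
P(X > 11.58) = e^(−0.67326) ≈ 0.5100.

0.5100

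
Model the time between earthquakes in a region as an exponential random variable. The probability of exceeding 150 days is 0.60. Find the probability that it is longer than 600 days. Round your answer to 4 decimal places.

0.1296

e^(−λ·150) = 0.60 ⇒ λ = −ln(0.60)/150 = 0.0034055.
P(X > 600) = e^(−0.0034055·600) = e^(−2.0433) ≈ 0.1296.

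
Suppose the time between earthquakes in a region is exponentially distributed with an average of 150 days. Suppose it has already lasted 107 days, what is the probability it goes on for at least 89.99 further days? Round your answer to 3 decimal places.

The rate is λ = 1/150 = 0.00666667 per day.
The exponential is memoryless, so the remaining time is again Exp(λ): the condition X > 107 is irrelevant.
P(X > 89.99) = e^(−0.59993) ≈ 0.549.

0.549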